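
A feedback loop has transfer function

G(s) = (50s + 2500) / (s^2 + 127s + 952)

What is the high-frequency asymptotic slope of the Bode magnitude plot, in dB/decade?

-20 dB/decade

Each pole contributes −20 dB/decade at high frequency; each zero contributes +20 dB/decade.
Net: 1 zero(s) − 2 pole(s) → -20 dB/decade.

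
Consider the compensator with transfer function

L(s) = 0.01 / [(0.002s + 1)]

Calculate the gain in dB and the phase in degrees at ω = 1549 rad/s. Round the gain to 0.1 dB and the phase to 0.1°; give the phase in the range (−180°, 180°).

At ω = 1549 rad/s:
pole (1 + j1549·0.002) = 1 + j3.098 → |·| ≈ 3.2554, ∠ ≈ 72.11°
|L| = 0.01 · 1 / (3.2554) ≈ 0.0030718
Gain = 20 log₁₀(0.0030718) ≈ -50.25 dB
∠L = (0°) − (72.11°) = -72.11°

-50.3 dB, -72.1°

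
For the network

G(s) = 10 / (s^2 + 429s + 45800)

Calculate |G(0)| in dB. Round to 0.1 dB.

-73.2 dB

G(0) = 10 / 45800 ≈ 0.00021834
20 log₁₀(0.00021834) ≈ -73.22 dB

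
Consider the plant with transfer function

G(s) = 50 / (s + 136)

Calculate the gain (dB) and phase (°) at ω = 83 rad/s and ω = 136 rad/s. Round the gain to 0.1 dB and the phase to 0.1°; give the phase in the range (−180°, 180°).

Substitute s = j83:
Numerator: 50 = 50 + j0
Denominator: (j83) + 136 = 136 + j83
|N| = √(50² + 0²) ≈ 50, ∠N ≈ 0.00°
|D| = √(136² + 83²) ≈ 159.33, ∠D ≈ 31.40°
|G| = 50 / 159.33 ≈ 0.31381
Gain = 20 log₁₀(0.31381) ≈ -10.07 dB
∠G = 0.00° − 31.40° = -31.40°

Substitute s = j136:
Numerator: 50 = 50 + j0
Denominator: (j136) + 136 = 136 + j136
|N| = √(50² + 0²) ≈ 50, ∠N ≈ 0.00°
|D| = √(136² + 136²) ≈ 192.33, ∠D ≈ 45.00°
|G| = 50 / 192.33 ≈ 0.25997
Gain = 20 log₁₀(0.25997) ≈ -11.70 dB
∠G = 0.00° − 45.00° = -45.00°

ω = 83: -10.1 dB, -31.4°; ω = 136: -11.7 dB, -45.0°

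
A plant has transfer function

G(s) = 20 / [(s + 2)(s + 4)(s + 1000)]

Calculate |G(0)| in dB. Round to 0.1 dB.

G(0) = 20 / (2·4·1000) = 0.0025
20 log₁₀(0.0025) ≈ -52.04 dB

-52.0 dB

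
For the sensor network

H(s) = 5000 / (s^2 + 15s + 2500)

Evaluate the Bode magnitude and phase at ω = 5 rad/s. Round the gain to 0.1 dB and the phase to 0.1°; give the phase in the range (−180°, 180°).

At s = jω = j5:
quadratic: (j5)² + 15·j5 + 2500 = 2475 + j75 → |·| ≈ 2476.1, ∠ ≈ 1.74°
|H| = 5000 / 2476.1 ≈ 2.0193
Gain = 20 log₁₀(2.0193) ≈ 6.10 dB
∠H = 0.00° − 1.74° = -1.74°

6.1 dB, -1.7°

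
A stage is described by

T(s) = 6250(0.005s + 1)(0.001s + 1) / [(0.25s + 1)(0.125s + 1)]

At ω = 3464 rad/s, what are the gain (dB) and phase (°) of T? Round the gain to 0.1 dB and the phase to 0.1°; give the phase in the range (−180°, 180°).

At ω = 3464 rad/s:
zero (1 + j3464·0.005) = 1 + j17.32 → |·| ≈ 17.349, ∠ ≈ 86.70°
zero (1 + j3464·0.001) = 1 + j3.464 → |·| ≈ 3.6055, ∠ ≈ 73.90°
pole (1 + j3464·0.25) = 1 + j866 → |·| ≈ 866, ∠ ≈ 89.93°
pole (1 + j3464·0.125) = 1 + j433 → |·| ≈ 433, ∠ ≈ 89.87°
|T| = 6250 · 17.349 · 3.6055 / (866 · 433) ≈ 1.0426
Gain = 20 log₁₀(1.0426) ≈ 0.36 dB
∠T = (86.70° + 73.90°) − (89.93° + 89.87°) = -19.20°

0.4 dB, -19.2°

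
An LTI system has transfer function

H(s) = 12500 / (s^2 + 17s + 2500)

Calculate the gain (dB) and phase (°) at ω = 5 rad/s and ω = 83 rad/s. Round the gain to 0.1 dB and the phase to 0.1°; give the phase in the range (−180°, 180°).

At s = jω = j5:
quadratic: (j5)² + 17·j5 + 2500 = 2475 + j85 → |·| ≈ 2476.5, ∠ ≈ 1.97°
|H| = 12500 / 2476.5 ≈ 5.0474
Gain = 20 log₁₀(5.0474) ≈ 14.06 dB
∠H = 0.00° − 1.97° = -1.97°

At s = jω = j83:
quadratic: (j83)² + 17·j83 + 2500 = -4389 + j1411 → |·| ≈ 4610.2, ∠ ≈ 162.18°
|H| = 12500 / 4610.2 ≈ 2.7114
Gain = 20 log₁₀(2.7114) ≈ 8.66 dB
∠H = 0.00° − 162.18° = -162.18°

ω = 5: 14.1 dB, -2.0°; ω = 83: 8.7 dB, -162.2°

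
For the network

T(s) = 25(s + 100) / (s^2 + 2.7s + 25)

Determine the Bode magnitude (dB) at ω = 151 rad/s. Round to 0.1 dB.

-14.0 dB

At s = jω = j151:
zero (s+100): 100 + j151 → |·| = √(100²+151²) = √32801 ≈ 181.11, ∠ = arctan(151/100) ≈ 56.49°
quadratic: (j151)² + 2.7·j151 + 25 = -22776 + j407.7 → |·| ≈ 22780, ∠ ≈ 178.97°
|T| = 25 · 181.11 / 22780 ≈ 0.19876
Gain = 20 log₁₀(0.19876) ≈ -14.03 dB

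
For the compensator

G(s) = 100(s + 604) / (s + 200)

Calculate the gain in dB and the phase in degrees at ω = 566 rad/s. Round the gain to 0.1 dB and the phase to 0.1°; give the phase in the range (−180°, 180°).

42.8 dB, -27.4°

At s = jω = j566:
zero (s+604): 604 + j566 → |·| = √(604²+566²) = √685172 ≈ 827.75, ∠ = arctan(566/604) ≈ 43.14°
pole (s+200): 200 + j566 → |·| = √(200²+566²) = √360356 ≈ 600.3, ∠ = arctan(566/200) ≈ 70.54°
|G| = 100 · 827.75 / 600.3 ≈ 137.89
Gain = 20 log₁₀(137.89) ≈ 42.79 dB
∠G = 43.14° − 70.54° = -27.40°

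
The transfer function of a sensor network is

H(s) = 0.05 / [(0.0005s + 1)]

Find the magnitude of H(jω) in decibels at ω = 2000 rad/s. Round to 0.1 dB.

-29.0 dB

At ω = 2000 rad/s:
pole (1 + j2000·0.0005) = 1 + j1 → |·| ≈ 1.4142, ∠ ≈ 45.00°
|H| = 0.05 · 1 / (1.4142) ≈ 0.035356
Gain = 20 log₁₀(0.035356) ≈ -29.03 dB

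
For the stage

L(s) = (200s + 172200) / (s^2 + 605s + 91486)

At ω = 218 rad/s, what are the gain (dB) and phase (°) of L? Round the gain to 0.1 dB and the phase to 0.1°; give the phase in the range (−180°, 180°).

2.1 dB, -57.4°

Substitute s = j218:
Numerator: 200(j218) + 172200 = 172200 + j43600
Denominator: (j218)^2 + 605(j218) + 91486 = 43962 + j131890
|N| = √(172200² + 43600²) ≈ 1.7763e+05, ∠N ≈ 14.21°
|D| = √(43962² + 131890²) ≈ 1.3902e+05, ∠D ≈ 71.57°
|L| = 1.7763e+05 / 1.3902e+05 ≈ 1.2777
Gain = 20 log₁₀(1.2777) ≈ 2.13 dB
∠L = 14.21° − 71.57° = -57.36°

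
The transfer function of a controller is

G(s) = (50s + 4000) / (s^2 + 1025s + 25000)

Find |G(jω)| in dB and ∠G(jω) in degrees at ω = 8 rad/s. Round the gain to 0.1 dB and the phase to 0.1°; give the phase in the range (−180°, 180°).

Substitute s = j8:
Numerator: 50(j8) + 4000 = 4000 + j400
Denominator: (j8)^2 + 1025(j8) + 25000 = 24936 + j8200
|N| = √(4000² + 400²) ≈ 4020, ∠N ≈ 5.71°
|D| = √(24936² + 8200²) ≈ 26250, ∠D ≈ 18.20°
|G| = 4020 / 26250 ≈ 0.15314
Gain = 20 log₁₀(0.15314) ≈ -16.30 dB
∠G = 5.71° − 18.20° = -12.49°

-16.3 dB, -12.5°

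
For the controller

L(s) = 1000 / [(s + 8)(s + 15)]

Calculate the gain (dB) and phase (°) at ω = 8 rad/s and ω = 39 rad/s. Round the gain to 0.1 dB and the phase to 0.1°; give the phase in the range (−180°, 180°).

ω = 8: 14.3 dB, -73.1°; ω = 39: -4.4 dB, -147.4°

At s = jω = j8:
pole (s+8): 8 + j8 → |·| = √(8²+8²) = √128 ≈ 11.314, ∠ = arctan(8/8) ≈ 45.00°
pole (s+15): 15 + j8 → |·| = √(15²+8²) = √289 ≈ 17, ∠ = arctan(8/15) ≈ 28.07°
|L| = 1000 / 192.34 ≈ 5.1991
Gain = 20 log₁₀(5.1991) ≈ 14.32 dB
∠L = 0.00° − 73.07° = -73.07°

At s = jω = j39:
pole (s+8): 8 + j39 → |·| = √(8²+39²) = √1585 ≈ 39.812, ∠ = arctan(39/8) ≈ 78.41°
pole (s+15): 15 + j39 → |·| = √(15²+39²) = √1746 ≈ 41.785, ∠ = arctan(39/15) ≈ 68.96°
|L| = 1000 / 1663.5 ≈ 0.60114
Gain = 20 log₁₀(0.60114) ≈ -4.42 dB
∠L = 0.00° − 147.37° = -147.37°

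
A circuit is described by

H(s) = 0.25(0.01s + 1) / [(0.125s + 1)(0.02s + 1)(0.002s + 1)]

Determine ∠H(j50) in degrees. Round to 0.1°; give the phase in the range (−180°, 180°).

-105.1°

At ω = 50 rad/s:
zero (1 + j50·0.01) = 1 + j0.5 → |·| ≈ 1.118, ∠ ≈ 26.57°
pole (1 + j50·0.125) = 1 + j6.25 → |·| ≈ 6.3295, ∠ ≈ 80.91°
pole (1 + j50·0.02) = 1 + j1 → |·| ≈ 1.4142, ∠ ≈ 45.00°
pole (1 + j50·0.002) = 1 + j0.1 → |·| ≈ 1.005, ∠ ≈ 5.71°
∠H = (26.57°) − (80.91° + 45.00° + 5.71°) = -105.05°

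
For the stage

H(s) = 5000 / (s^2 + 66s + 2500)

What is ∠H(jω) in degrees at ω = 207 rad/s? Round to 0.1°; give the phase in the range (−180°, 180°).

-161.3°

At s = jω = j207:
quadratic: (j207)² + 66·j207 + 2500 = -40349 + j13662 → |·| ≈ 42599, ∠ ≈ 161.29°
∠H = 0.00° − 161.29° = -161.29°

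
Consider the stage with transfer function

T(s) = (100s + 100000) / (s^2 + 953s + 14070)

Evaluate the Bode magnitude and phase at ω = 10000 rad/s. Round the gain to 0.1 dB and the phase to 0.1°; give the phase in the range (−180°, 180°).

-40.0 dB, -90.3°

Substitute s = j10000:
Numerator: 100(j10000) + 100000 = 100000 + j1000000
Denominator: (j10000)^2 + 953(j10000) + 14070 = -99985930 + j9530000
|N| = √(100000² + 1000000²) ≈ 1.005e+06, ∠N ≈ 84.29°
|D| = √(99985930² + 9530000²) ≈ 1.0044e+08, ∠D ≈ 174.56°
|T| = 1.005e+06 / 1.0044e+08 ≈ 0.010006
Gain = 20 log₁₀(0.010006) ≈ -39.99 dB
∠T = 84.29° − 174.56° = -90.27°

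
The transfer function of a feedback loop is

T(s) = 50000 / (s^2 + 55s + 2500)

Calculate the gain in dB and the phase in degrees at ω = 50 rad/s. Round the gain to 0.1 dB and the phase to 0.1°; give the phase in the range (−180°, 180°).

At s = jω = j50:
quadratic: (j50)² + 55·j50 + 2500 = 0 + j2750 → |·| ≈ 2750, ∠ ≈ 90.00°
|T| = 50000 / 2750 ≈ 18.182
Gain = 20 log₁₀(18.182) ≈ 25.19 dB
∠T = 0.00° − 90.00° = -90.00°

25.2 dB, -90.0°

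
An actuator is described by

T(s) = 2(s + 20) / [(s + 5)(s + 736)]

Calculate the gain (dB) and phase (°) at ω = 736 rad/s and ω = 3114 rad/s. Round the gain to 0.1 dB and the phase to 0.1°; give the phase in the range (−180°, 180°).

At s = jω = j736:
zero (s+20): 20 + j736 → |·| = √(20²+736²) = √542096 ≈ 736.27, ∠ = arctan(736/20) ≈ 88.44°
pole (s+5): 5 + j736 → |·| = √(5²+736²) = √541721 ≈ 736.02, ∠ = arctan(736/5) ≈ 89.61°
pole (s+736): 736 + j736 → |·| = √(736²+736²) = √1083392 ≈ 1040.9, ∠ = arctan(736/736) ≈ 45.00°
|T| = 2 · 736.27 / 7.6612e+05 ≈ 0.0019221
Gain = 20 log₁₀(0.0019221) ≈ -54.32 dB
∠T = 88.44° − 134.61° = -46.17°

At s = jω = j3114:
zero (s+20): 20 + j3114 → |·| = √(20²+3114²) = √9697396 ≈ 3114.1, ∠ = arctan(3114/20) ≈ 89.63°
pole (s+5): 5 + j3114 → |·| = √(5²+3114²) = √9697021 ≈ 3114, ∠ = arctan(3114/5) ≈ 89.91°
pole (s+736): 736 + j3114 → |·| = √(736²+3114²) = √10238692 ≈ 3199.8, ∠ = arctan(3114/736) ≈ 76.70°
|T| = 2 · 3114.1 / 9.9642e+06 ≈ 0.00062506
Gain = 20 log₁₀(0.00062506) ≈ -64.08 dB
∠T = 89.63° − 166.61° = -76.98°

ω = 736: -54.3 dB, -46.2°; ω = 3114: -64.1 dB, -77.0°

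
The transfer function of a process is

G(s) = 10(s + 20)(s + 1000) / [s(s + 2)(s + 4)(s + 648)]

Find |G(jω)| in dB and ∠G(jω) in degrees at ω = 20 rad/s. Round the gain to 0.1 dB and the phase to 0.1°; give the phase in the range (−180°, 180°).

At s = jω = j20:
zero (s+20): 20 + j20 → |·| = √(20²+20²) = √800 ≈ 28.284, ∠ = arctan(20/20) ≈ 45.00°
zero (s+1000): 1000 + j20 → |·| = √(1000²+20²) = √1000400 ≈ 1000.2, ∠ = arctan(20/1000) ≈ 1.15°
pole (s+2): 2 + j20 → |·| = √(2²+20²) = √404 ≈ 20.1, ∠ = arctan(20/2) ≈ 84.29°
pole (s+4): 4 + j20 → |·| = √(4²+20²) = √416 ≈ 20.396, ∠ = arctan(20/4) ≈ 78.69°
pole (s+648): 648 + j20 → |·| = √(648²+20²) = √420304 ≈ 648.31, ∠ = arctan(20/648) ≈ 1.77°
pole at origin: |s| = 20, ∠ = 90.00° (in denominator)
|G| = 10 · 28290 / 5.3156e+06 ≈ 0.053221
Gain = 20 log₁₀(0.053221) ≈ -25.48 dB
∠G = 46.15° − 254.75° = -208.60° ≡ 151.40° (principal value)

-25.5 dB, 151.4°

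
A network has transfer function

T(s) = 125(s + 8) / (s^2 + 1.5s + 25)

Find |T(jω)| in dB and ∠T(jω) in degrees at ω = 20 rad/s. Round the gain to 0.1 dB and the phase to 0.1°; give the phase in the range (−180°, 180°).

At s = jω = j20:
zero (s+8): 8 + j20 → |·| = √(8²+20²) = √464 ≈ 21.541, ∠ = arctan(20/8) ≈ 68.20°
quadratic: (j20)² + 1.5·j20 + 25 = -375 + j30 → |·| ≈ 376.2, ∠ ≈ 175.43°
|T| = 125 · 21.541 / 376.2 ≈ 7.1574
Gain = 20 log₁₀(7.1574) ≈ 17.10 dB
∠T = 68.20° − 175.43° = -107.23°

17.1 dB, -107.2°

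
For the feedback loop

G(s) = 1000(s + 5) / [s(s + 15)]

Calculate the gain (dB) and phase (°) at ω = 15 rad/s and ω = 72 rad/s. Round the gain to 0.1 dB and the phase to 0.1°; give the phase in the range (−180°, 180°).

At s = jω = j15:
zero (s+5): 5 + j15 → |·| = √(5²+15²) = √250 ≈ 15.811, ∠ = arctan(15/5) ≈ 71.57°
pole (s+15): 15 + j15 → |·| = √(15²+15²) = √450 ≈ 21.213, ∠ = arctan(15/15) ≈ 45.00°
pole at origin: |s| = 15, ∠ = 90.00° (in denominator)
|G| = 1000 · 15.811 / 318.19 ≈ 49.69
Gain = 20 log₁₀(49.69) ≈ 33.93 dB
∠G = 71.57° − 135.00° = -63.43°

At s = jω = j72:
zero (s+5): 5 + j72 → |·| = √(5²+72²) = √5209 ≈ 72.173, ∠ = arctan(72/5) ≈ 86.03°
pole (s+15): 15 + j72 → |·| = √(15²+72²) = √5409 ≈ 73.546, ∠ = arctan(72/15) ≈ 78.23°
pole at origin: |s| = 72, ∠ = 90.00° (in denominator)
|G| = 1000 · 72.173 / 5295.3 ≈ 13.63
Gain = 20 log₁₀(13.63) ≈ 22.69 dB
∠G = 86.03° − 168.23° = -82.20°

ω = 15: 33.9 dB, -63.4°; ω = 72: 22.7 dB, -82.2°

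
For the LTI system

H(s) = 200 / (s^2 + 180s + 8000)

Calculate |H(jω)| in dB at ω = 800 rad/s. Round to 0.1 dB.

-70.2 dB

Substitute s = j800:
Numerator: 200 = 200 + j0
Denominator: (j800)^2 + 180(j800) + 8000 = -632000 + j144000
|N| = √(200² + 0²) ≈ 200, ∠N ≈ 0.00°
|D| = √(632000² + 144000²) ≈ 6.482e+05, ∠D ≈ 167.16°
|H| = 200 / 6.482e+05 ≈ 0.00030855
Gain = 20 log₁₀(0.00030855) ≈ -70.21 dB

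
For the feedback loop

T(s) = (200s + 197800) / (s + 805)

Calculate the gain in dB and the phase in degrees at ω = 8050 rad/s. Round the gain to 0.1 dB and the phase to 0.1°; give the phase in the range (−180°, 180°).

Substitute s = j8050:
Numerator: 200(j8050) + 197800 = 197800 + j1610000
Denominator: (j8050) + 805 = 805 + j8050
|N| = √(197800² + 1610000²) ≈ 1.6221e+06, ∠N ≈ 83.00°
|D| = √(805² + 8050²) ≈ 8090.1, ∠D ≈ 84.29°
|T| = 1.6221e+06 / 8090.1 ≈ 200.5
Gain = 20 log₁₀(200.5) ≈ 46.04 dB
∠T = 83.00° − 84.29° = -1.29°

46.0 dB, -1.3°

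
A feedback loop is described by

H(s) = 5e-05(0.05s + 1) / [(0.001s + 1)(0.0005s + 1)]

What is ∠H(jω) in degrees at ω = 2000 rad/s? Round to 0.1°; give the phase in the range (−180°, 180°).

-19.0°

At ω = 2000 rad/s:
zero (1 + j2000·0.05) = 1 + j100 → |·| ≈ 100, ∠ ≈ 89.43°
pole (1 + j2000·0.001) = 1 + j2 → |·| ≈ 2.2361, ∠ ≈ 63.43°
pole (1 + j2000·0.0005) = 1 + j1 → |·| ≈ 1.4142, ∠ ≈ 45.00°
∠H = (89.43°) − (63.43° + 45.00°) = -19.00°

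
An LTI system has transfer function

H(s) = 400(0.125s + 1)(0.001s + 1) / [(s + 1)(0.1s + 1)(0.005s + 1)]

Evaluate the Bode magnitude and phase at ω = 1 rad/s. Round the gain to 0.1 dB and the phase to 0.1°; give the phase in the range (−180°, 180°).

49.1 dB, -43.8°

At ω = 1 rad/s:
zero (1 + j1·0.125) = 1 + j0.125 → |·| ≈ 1.0078, ∠ ≈ 7.13°
zero (1 + j1·0.001) = 1 + j0.001 → |·| ≈ 1, ∠ ≈ 0.06°
pole (1 + j1·1) = 1 + j1 → |·| ≈ 1.4142, ∠ ≈ 45.00°
pole (1 + j1·0.1) = 1 + j0.1 → |·| ≈ 1.005, ∠ ≈ 5.71°
pole (1 + j1·0.005) = 1 + j0.005 → |·| ≈ 1, ∠ ≈ 0.29°
|H| = 400 · 1.0078 · 1 / (1.4142 · 1.005 · 1) ≈ 283.63
Gain = 20 log₁₀(283.63) ≈ 49.06 dB
∠H = (7.13° + 0.06°) − (45.00° + 5.71° + 0.29°) = -43.81°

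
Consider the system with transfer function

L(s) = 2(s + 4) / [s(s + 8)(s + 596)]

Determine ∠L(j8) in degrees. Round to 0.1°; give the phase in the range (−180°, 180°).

-72.3°

At s = jω = j8:
zero (s+4): 4 + j8 → |·| = √(4²+8²) = √80 ≈ 8.9443, ∠ = arctan(8/4) ≈ 63.43°
pole (s+8): 8 + j8 → |·| = √(8²+8²) = √128 ≈ 11.314, ∠ = arctan(8/8) ≈ 45.00°
pole (s+596): 596 + j8 → |·| = √(596²+8²) = √355280 ≈ 596.05, ∠ = arctan(8/596) ≈ 0.77°
pole at origin: |s| = 8, ∠ = 90.00° (in denominator)
∠L = 63.43° − 135.77° = -72.34°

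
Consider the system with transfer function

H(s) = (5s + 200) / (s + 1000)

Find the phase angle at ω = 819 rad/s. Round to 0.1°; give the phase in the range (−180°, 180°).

47.9°

Substitute s = j819:
Numerator: 5(j819) + 200 = 200 + j4095
Denominator: (j819) + 1000 = 1000 + j819
|N| = √(200² + 4095²) ≈ 4099.9, ∠N ≈ 87.20°
|D| = √(1000² + 819²) ≈ 1292.6, ∠D ≈ 39.32°
∠H = 87.20° − 39.32° = 47.88°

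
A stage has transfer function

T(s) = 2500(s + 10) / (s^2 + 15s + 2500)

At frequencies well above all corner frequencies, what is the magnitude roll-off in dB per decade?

-20 dB/decade

Each pole contributes −20 dB/decade at high frequency; each zero contributes +20 dB/decade.
Net: 1 zero(s) − 2 pole(s) → -20 dB/decade.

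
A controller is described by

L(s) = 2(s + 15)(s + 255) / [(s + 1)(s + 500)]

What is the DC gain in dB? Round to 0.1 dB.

L(0) = 2·15·255 / (1·500) = 15.3
20 log₁₀(15.3) ≈ 23.69 dB

23.7 dB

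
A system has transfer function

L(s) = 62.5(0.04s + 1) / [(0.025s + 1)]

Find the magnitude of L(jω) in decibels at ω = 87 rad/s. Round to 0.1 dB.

39.5 dB

At ω = 87 rad/s:
zero (1 + j87·0.04) = 1 + j3.48 → |·| ≈ 3.6208, ∠ ≈ 73.97°
pole (1 + j87·0.025) = 1 + j2.175 → |·| ≈ 2.3939, ∠ ≈ 65.31°
|L| = 62.5 · 3.6208 / (2.3939) ≈ 94.532
Gain = 20 log₁₀(94.532) ≈ 39.51 dB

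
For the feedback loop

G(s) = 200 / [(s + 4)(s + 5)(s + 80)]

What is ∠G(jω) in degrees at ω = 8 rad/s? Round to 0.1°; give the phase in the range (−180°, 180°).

At s = jω = j8:
pole (s+4): 4 + j8 → |·| = √(4²+8²) = √80 ≈ 8.9443, ∠ = arctan(8/4) ≈ 63.43°
pole (s+5): 5 + j8 → |·| = √(5²+8²) = √89 ≈ 9.434, ∠ = arctan(8/5) ≈ 57.99°
pole (s+80): 80 + j8 → |·| = √(80²+8²) = √6464 ≈ 80.399, ∠ = arctan(8/80) ≈ 5.71°
∠G = 0.00° − 127.13° = -127.13°

-127.1°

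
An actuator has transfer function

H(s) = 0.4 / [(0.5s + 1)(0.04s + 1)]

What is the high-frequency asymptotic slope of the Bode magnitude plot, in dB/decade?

Each pole contributes −20 dB/decade at high frequency; each zero contributes +20 dB/decade.
Net: 0 zero(s) − 2 pole(s) → -40 dB/decade.

-40 dB/decade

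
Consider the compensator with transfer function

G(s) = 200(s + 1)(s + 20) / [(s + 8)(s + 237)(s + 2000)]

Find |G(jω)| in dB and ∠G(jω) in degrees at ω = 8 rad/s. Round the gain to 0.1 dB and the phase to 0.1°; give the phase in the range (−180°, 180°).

At s = jω = j8:
zero (s+1): 1 + j8 → |·| = √(1²+8²) = √65 ≈ 8.0623, ∠ = arctan(8/1) ≈ 82.87°
zero (s+20): 20 + j8 → |·| = √(20²+8²) = √464 ≈ 21.541, ∠ = arctan(8/20) ≈ 21.80°
pole (s+8): 8 + j8 → |·| = √(8²+8²) = √128 ≈ 11.314, ∠ = arctan(8/8) ≈ 45.00°
pole (s+237): 237 + j8 → |·| = √(237²+8²) = √56233 ≈ 237.13, ∠ = arctan(8/237) ≈ 1.93°
pole (s+2000): 2000 + j8 → |·| = √(2000²+8²) = √4000064 ≈ 2000, ∠ = arctan(8/2000) ≈ 0.23°
|G| = 200 · 173.67 / 5.3658e+06 ≈ 0.0064732
Gain = 20 log₁₀(0.0064732) ≈ -43.78 dB
∠G = 104.67° − 47.16° = 57.51°

-43.8 dB, 57.5°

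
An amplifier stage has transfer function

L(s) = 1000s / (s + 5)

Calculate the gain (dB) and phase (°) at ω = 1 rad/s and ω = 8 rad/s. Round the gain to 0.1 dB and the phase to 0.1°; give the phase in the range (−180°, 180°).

At s = jω = j1:
zero at origin: s = j1 → |·| = 1, ∠ = 90.00°
pole (s+5): 5 + j1 → |·| = √(5²+1²) = √26 ≈ 5.099, ∠ = arctan(1/5) ≈ 11.31°
|L| = 1000 · 1 / 5.099 ≈ 196.12
Gain = 20 log₁₀(196.12) ≈ 45.85 dB
∠L = 90.00° − 11.31° = 78.69°

At s = jω = j8:
zero at origin: s = j8 → |·| = 8, ∠ = 90.00°
pole (s+5): 5 + j8 → |·| = √(5²+8²) = √89 ≈ 9.434, ∠ = arctan(8/5) ≈ 57.99°
|L| = 1000 · 8 / 9.434 ≈ 848
Gain = 20 log₁₀(848) ≈ 58.57 dB
∠L = 90.00° − 57.99° = 32.01°

ω = 1: 45.9 dB, 78.7°; ω = 8: 58.6 dB, 32.0°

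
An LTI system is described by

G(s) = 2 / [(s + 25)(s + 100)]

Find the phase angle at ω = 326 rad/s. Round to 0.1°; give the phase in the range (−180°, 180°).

-158.6°

At s = jω = j326:
pole (s+25): 25 + j326 → |·| = √(25²+326²) = √106901 ≈ 326.96, ∠ = arctan(326/25) ≈ 85.61°
pole (s+100): 100 + j326 → |·| = √(100²+326²) = √116276 ≈ 340.99, ∠ = arctan(326/100) ≈ 72.95°
∠G = 0.00° − 158.56° = -158.56°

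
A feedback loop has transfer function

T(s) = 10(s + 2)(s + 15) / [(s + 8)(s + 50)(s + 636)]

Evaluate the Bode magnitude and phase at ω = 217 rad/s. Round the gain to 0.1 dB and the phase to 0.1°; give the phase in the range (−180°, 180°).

-36.8 dB, -8.2°

At s = jω = j217:
zero (s+2): 2 + j217 → |·| = √(2²+217²) = √47093 ≈ 217.01, ∠ = arctan(217/2) ≈ 89.47°
zero (s+15): 15 + j217 → |·| = √(15²+217²) = √47314 ≈ 217.52, ∠ = arctan(217/15) ≈ 86.05°
pole (s+8): 8 + j217 → |·| = √(8²+217²) = √47153 ≈ 217.15, ∠ = arctan(217/8) ≈ 87.89°
pole (s+50): 50 + j217 → |·| = √(50²+217²) = √49589 ≈ 222.69, ∠ = arctan(217/50) ≈ 77.02°
pole (s+636): 636 + j217 → |·| = √(636²+217²) = √451585 ≈ 672, ∠ = arctan(217/636) ≈ 18.84°
|T| = 10 · 47204 / 3.2496e+07 ≈ 0.014526
Gain = 20 log₁₀(0.014526) ≈ -36.76 dB
∠T = 175.52° − 183.75° = -8.23°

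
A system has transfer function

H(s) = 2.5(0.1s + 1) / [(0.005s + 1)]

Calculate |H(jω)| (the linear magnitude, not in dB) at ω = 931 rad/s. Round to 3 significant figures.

48.9

At ω = 931 rad/s:
zero (1 + j931·0.1) = 1 + j93.1 → |·| ≈ 93.105, ∠ ≈ 89.38°
pole (1 + j931·0.005) = 1 + j4.655 → |·| ≈ 4.7612, ∠ ≈ 77.88°
|H| = 2.5 · 93.105 / (4.7612) ≈ 48.887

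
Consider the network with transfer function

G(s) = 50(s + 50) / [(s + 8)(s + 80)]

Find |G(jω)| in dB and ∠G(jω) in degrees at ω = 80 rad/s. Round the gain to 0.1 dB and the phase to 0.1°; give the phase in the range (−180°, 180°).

At s = jω = j80:
zero (s+50): 50 + j80 → |·| = √(50²+80²) = √8900 ≈ 94.34, ∠ = arctan(80/50) ≈ 57.99°
pole (s+8): 8 + j80 → |·| = √(8²+80²) = √6464 ≈ 80.399, ∠ = arctan(80/8) ≈ 84.29°
pole (s+80): 80 + j80 → |·| = √(80²+80²) = √12800 ≈ 113.14, ∠ = arctan(80/80) ≈ 45.00°
|G| = 50 · 94.34 / 9096.3 ≈ 0.51856
Gain = 20 log₁₀(0.51856) ≈ -5.70 dB
∠G = 57.99° − 129.29° = -71.30°

-5.7 dB, -71.3°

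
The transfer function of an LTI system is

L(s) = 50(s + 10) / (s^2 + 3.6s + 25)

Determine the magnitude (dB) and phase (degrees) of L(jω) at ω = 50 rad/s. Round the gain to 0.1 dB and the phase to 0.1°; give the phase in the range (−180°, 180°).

At s = jω = j50:
zero (s+10): 10 + j50 → |·| = √(10²+50²) = √2600 ≈ 50.99, ∠ = arctan(50/10) ≈ 78.69°
quadratic: (j50)² + 3.6·j50 + 25 = -2475 + j180 → |·| ≈ 2481.5, ∠ ≈ 175.84°
|L| = 50 · 50.99 / 2481.5 ≈ 1.0274
Gain = 20 log₁₀(1.0274) ≈ 0.23 dB
∠L = 78.69° − 175.84° = -97.15°

0.2 dB, -97.2°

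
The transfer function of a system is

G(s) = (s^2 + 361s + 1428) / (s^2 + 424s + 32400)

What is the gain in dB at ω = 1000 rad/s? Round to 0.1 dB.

Substitute s = j1000:
Numerator: (j1000)^2 + 361(j1000) + 1428 = -998572 + j361000
Denominator: (j1000)^2 + 424(j1000) + 32400 = -967600 + j424000
|N| = √(998572² + 361000²) ≈ 1.0618e+06, ∠N ≈ 160.12°
|D| = √(967600² + 424000²) ≈ 1.0564e+06, ∠D ≈ 156.34°
|G| = 1.0618e+06 / 1.0564e+06 ≈ 1.0051
Gain = 20 log₁₀(1.0051) ≈ 0.04 dB

0.0 dB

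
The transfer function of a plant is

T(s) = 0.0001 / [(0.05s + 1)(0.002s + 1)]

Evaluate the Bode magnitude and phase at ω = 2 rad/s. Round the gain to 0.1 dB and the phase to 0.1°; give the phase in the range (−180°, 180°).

At ω = 2 rad/s:
pole (1 + j2·0.05) = 1 + j0.1 → |·| ≈ 1.005, ∠ ≈ 5.71°
pole (1 + j2·0.002) = 1 + j0.004 → |·| ≈ 1, ∠ ≈ 0.23°
|T| = 0.0001 · 1 / (1.005 · 1) ≈ 9.9502e-05
Gain = 20 log₁₀(9.9502e-05) ≈ -80.04 dB
∠T = (0°) − (5.71° + 0.23°) = -5.94°

-80.0 dB, -5.9°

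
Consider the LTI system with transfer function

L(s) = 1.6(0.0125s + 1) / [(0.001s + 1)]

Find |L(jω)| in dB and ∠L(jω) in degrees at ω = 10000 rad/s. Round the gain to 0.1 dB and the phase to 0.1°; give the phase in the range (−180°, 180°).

26.0 dB, 5.3°

At ω = 10000 rad/s:
zero (1 + j10000·0.0125) = 1 + j125 → |·| ≈ 125, ∠ ≈ 89.54°
pole (1 + j10000·0.001) = 1 + j10 → |·| ≈ 10.05, ∠ ≈ 84.29°
|L| = 1.6 · 125 / (10.05) ≈ 19.9
Gain = 20 log₁₀(19.9) ≈ 25.98 dB
∠L = (89.54°) − (84.29°) = 5.25°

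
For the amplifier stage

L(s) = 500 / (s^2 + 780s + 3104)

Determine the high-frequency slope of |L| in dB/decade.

-40 dB/decade

Each pole contributes −20 dB/decade at high frequency; each zero contributes +20 dB/decade.
Net: 0 zero(s) − 2 pole(s) → -40 dB/decade.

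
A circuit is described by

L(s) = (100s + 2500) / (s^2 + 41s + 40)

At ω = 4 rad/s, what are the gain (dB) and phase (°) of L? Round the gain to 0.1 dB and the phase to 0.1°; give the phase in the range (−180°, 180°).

23.7 dB, -72.6°

Substitute s = j4:
Numerator: 100(j4) + 2500 = 2500 + j400
Denominator: (j4)^2 + 41(j4) + 40 = 24 + j164
|N| = √(2500² + 400²) ≈ 2531.8, ∠N ≈ 9.09°
|D| = √(24² + 164²) ≈ 165.75, ∠D ≈ 81.67°
|L| = 2531.8 / 165.75 ≈ 15.275
Gain = 20 log₁₀(15.275) ≈ 23.68 dB
∠L = 9.09° − 81.67° = -72.58°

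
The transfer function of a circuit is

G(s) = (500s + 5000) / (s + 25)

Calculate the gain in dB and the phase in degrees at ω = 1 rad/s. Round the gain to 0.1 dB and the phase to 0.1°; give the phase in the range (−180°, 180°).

46.1 dB, 3.4°

Substitute s = j1:
Numerator: 500(j1) + 5000 = 5000 + j500
Denominator: (j1) + 25 = 25 + j1
|N| = √(5000² + 500²) ≈ 5024.9, ∠N ≈ 5.71°
|D| = √(25² + 1²) ≈ 25.02, ∠D ≈ 2.29°
|G| = 5024.9 / 25.02 ≈ 200.84
Gain = 20 log₁₀(200.84) ≈ 46.06 dB
∠G = 5.71° − 2.29° = 3.42°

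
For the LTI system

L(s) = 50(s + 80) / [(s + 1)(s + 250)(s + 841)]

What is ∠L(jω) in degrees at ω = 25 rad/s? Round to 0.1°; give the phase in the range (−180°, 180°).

At s = jω = j25:
zero (s+80): 80 + j25 → |·| = √(80²+25²) = √7025 ≈ 83.815, ∠ = arctan(25/80) ≈ 17.35°
pole (s+1): 1 + j25 → |·| = √(1²+25²) = √626 ≈ 25.02, ∠ = arctan(25/1) ≈ 87.71°
pole (s+250): 250 + j25 → |·| = √(250²+25²) = √63125 ≈ 251.25, ∠ = arctan(25/250) ≈ 5.71°
pole (s+841): 841 + j25 → |·| = √(841²+25²) = √707906 ≈ 841.37, ∠ = arctan(25/841) ≈ 1.70°
∠L = 17.35° − 95.12° = -77.77°

-77.8°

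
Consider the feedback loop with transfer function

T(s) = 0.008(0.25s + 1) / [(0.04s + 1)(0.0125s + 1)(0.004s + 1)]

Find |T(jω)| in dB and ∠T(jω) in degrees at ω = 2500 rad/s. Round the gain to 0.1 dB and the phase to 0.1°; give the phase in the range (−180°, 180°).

At ω = 2500 rad/s:
zero (1 + j2500·0.25) = 1 + j625 → |·| ≈ 625, ∠ ≈ 89.91°
pole (1 + j2500·0.04) = 1 + j100 → |·| ≈ 100, ∠ ≈ 89.43°
pole (1 + j2500·0.0125) = 1 + j31.25 → |·| ≈ 31.266, ∠ ≈ 88.17°
pole (1 + j2500·0.004) = 1 + j10 → |·| ≈ 10.05, ∠ ≈ 84.29°
|T| = 0.008 · 625 / (100 · 31.266 · 10.05) ≈ 0.00015912
Gain = 20 log₁₀(0.00015912) ≈ -75.97 dB
∠T = (89.91°) − (89.43° + 88.17° + 84.29°) = -171.98°

-76.0 dB, -172.0°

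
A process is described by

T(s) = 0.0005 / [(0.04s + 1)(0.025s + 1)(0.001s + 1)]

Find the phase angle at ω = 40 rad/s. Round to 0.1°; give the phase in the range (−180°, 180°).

-105.3°

At ω = 40 rad/s:
pole (1 + j40·0.04) = 1 + j1.6 → |·| ≈ 1.8868, ∠ ≈ 57.99°
pole (1 + j40·0.025) = 1 + j1 → |·| ≈ 1.4142, ∠ ≈ 45.00°
pole (1 + j40·0.001) = 1 + j0.04 → |·| ≈ 1.0008, ∠ ≈ 2.29°
∠T = (0°) − (57.99° + 45.00° + 2.29°) = -105.28°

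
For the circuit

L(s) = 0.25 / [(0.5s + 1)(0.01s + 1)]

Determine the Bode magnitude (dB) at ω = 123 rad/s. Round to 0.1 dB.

-51.8 dB

At ω = 123 rad/s:
pole (1 + j123·0.5) = 1 + j61.5 → |·| ≈ 61.508, ∠ ≈ 89.07°
pole (1 + j123·0.01) = 1 + j1.23 → |·| ≈ 1.5852, ∠ ≈ 50.89°
|L| = 0.25 · 1 / (61.508 · 1.5852) ≈ 0.002564
Gain = 20 log₁₀(0.002564) ≈ -51.82 dB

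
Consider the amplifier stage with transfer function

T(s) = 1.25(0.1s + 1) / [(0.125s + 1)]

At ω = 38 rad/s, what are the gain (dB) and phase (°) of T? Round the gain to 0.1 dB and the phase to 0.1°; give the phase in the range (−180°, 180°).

At ω = 38 rad/s:
zero (1 + j38·0.1) = 1 + j3.8 → |·| ≈ 3.9294, ∠ ≈ 75.26°
pole (1 + j38·0.125) = 1 + j4.75 → |·| ≈ 4.8541, ∠ ≈ 78.11°
|T| = 1.25 · 3.9294 / (4.8541) ≈ 1.0119
Gain = 20 log₁₀(1.0119) ≈ 0.10 dB
∠T = (75.26°) − (78.11°) = -2.85°

0.1 dB, -2.9°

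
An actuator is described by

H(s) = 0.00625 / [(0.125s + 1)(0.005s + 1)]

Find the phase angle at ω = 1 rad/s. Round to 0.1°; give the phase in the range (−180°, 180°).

-7.4°

At ω = 1 rad/s:
pole (1 + j1·0.125) = 1 + j0.125 → |·| ≈ 1.0078, ∠ ≈ 7.13°
pole (1 + j1·0.005) = 1 + j0.005 → |·| ≈ 1, ∠ ≈ 0.29°
∠H = (0°) − (7.13° + 0.29°) = -7.42°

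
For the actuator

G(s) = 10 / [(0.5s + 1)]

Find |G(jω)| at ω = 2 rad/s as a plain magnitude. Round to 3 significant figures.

7.07

At ω = 2 rad/s:
pole (1 + j2·0.5) = 1 + j1 → |·| ≈ 1.4142, ∠ ≈ 45.00°
|G| = 10 · 1 / (1.4142) ≈ 7.0711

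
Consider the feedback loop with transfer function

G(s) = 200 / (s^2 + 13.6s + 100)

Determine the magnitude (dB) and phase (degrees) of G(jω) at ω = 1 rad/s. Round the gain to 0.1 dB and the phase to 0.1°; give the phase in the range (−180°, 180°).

6.0 dB, -7.8°

At s = jω = j1:
quadratic: (j1)² + 13.6·j1 + 100 = 99 + j13.6 → |·| ≈ 99.93, ∠ ≈ 7.82°
|G| = 200 / 99.93 ≈ 2.0014
Gain = 20 log₁₀(2.0014) ≈ 6.03 dB
∠G = 0.00° − 7.82° = -7.82°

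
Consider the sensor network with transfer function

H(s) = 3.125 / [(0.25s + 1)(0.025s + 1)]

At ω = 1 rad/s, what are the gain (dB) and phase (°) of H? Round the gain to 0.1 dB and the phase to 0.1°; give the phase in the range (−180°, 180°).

9.6 dB, -15.5°

At ω = 1 rad/s:
pole (1 + j1·0.25) = 1 + j0.25 → |·| ≈ 1.0308, ∠ ≈ 14.04°
pole (1 + j1·0.025) = 1 + j0.025 → |·| ≈ 1.0003, ∠ ≈ 1.43°
|H| = 3.125 · 1 / (1.0308 · 1.0003) ≈ 3.0307
Gain = 20 log₁₀(3.0307) ≈ 9.63 dB
∠H = (0°) − (14.04° + 1.43°) = -15.47°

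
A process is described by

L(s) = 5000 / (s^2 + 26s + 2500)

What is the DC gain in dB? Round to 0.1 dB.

L(0) = 5000 / 2500 = 2
20 log₁₀(2) ≈ 6.02 dB

6.0 dB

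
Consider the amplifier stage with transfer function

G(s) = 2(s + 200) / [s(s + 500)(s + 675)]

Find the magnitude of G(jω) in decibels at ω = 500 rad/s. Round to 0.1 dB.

-108.8 dB

At s = jω = j500:
zero (s+200): 200 + j500 → |·| = √(200²+500²) = √290000 ≈ 538.52, ∠ = arctan(500/200) ≈ 68.20°
pole (s+500): 500 + j500 → |·| = √(500²+500²) = √500000 ≈ 707.11, ∠ = arctan(500/500) ≈ 45.00°
pole (s+675): 675 + j500 → |·| = √(675²+500²) = √705625 ≈ 840.01, ∠ = arctan(500/675) ≈ 36.53°
pole at origin: |s| = 500, ∠ = 90.00° (in denominator)
|G| = 2 · 538.52 / 2.9699e+08 ≈ 3.6265e-06
Gain = 20 log₁₀(3.6265e-06) ≈ -108.81 dB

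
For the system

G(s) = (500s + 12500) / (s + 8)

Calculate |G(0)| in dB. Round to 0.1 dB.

G(0) = 12500 / 8 = 1562.5
20 log₁₀(1562.5) ≈ 63.88 dB

63.9 dB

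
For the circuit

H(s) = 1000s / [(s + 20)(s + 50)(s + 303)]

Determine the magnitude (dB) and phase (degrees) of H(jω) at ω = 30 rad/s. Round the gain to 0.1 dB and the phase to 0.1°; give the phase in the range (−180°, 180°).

-26.6 dB, -2.9°

At s = jω = j30:
zero at origin: s = j30 → |·| = 30, ∠ = 90.00°
pole (s+20): 20 + j30 → |·| = √(20²+30²) = √1300 ≈ 36.056, ∠ = arctan(30/20) ≈ 56.31°
pole (s+50): 50 + j30 → |·| = √(50²+30²) = √3400 ≈ 58.31, ∠ = arctan(30/50) ≈ 30.96°
pole (s+303): 303 + j30 → |·| = √(303²+30²) = √92709 ≈ 304.48, ∠ = arctan(30/303) ≈ 5.65°
|H| = 1000 · 30 / 6.4015e+05 ≈ 0.046864
Gain = 20 log₁₀(0.046864) ≈ -26.58 dB
∠H = 90.00° − 92.92° = -2.92°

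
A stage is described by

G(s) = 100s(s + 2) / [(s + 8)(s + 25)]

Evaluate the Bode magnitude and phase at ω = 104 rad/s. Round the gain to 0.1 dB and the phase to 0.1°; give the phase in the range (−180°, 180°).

39.7 dB, 16.8°

At s = jω = j104:
zero (s+2): 2 + j104 → |·| = √(2²+104²) = √10820 ≈ 104.02, ∠ = arctan(104/2) ≈ 88.90°
zero at origin: s = j104 → |·| = 104, ∠ = 90.00°
pole (s+8): 8 + j104 → |·| = √(8²+104²) = √10880 ≈ 104.31, ∠ = arctan(104/8) ≈ 85.60°
pole (s+25): 25 + j104 → |·| = √(25²+104²) = √11441 ≈ 106.96, ∠ = arctan(104/25) ≈ 76.48°
|G| = 100 · 10818 / 11157 ≈ 96.962
Gain = 20 log₁₀(96.962) ≈ 39.73 dB
∠G = 178.90° − 162.08° = 16.82°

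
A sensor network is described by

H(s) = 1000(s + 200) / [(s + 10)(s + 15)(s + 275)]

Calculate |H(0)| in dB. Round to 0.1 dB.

H(0) = 1000·200 / (10·15·275) ≈ 4.8485
20 log₁₀(4.8485) ≈ 13.71 dB

13.7 dB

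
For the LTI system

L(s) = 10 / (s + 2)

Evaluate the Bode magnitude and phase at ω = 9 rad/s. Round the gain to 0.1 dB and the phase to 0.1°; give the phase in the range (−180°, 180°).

At s = jω = j9:
pole (s+2): 2 + j9 → |·| = √(2²+9²) = √85 ≈ 9.2195, ∠ = arctan(9/2) ≈ 77.47°
|L| = 10 / 9.2195 ≈ 1.0847
Gain = 20 log₁₀(1.0847) ≈ 0.71 dB
∠L = 0.00° − 77.47° = -77.47°

0.7 dB, -77.5°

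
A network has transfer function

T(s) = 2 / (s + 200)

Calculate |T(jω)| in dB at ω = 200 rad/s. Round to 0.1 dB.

-43.0 dB

Substitute s = j200:
Numerator: 2 = 2 + j0
Denominator: (j200) + 200 = 200 + j200
|N| = √(2² + 0²) ≈ 2, ∠N ≈ 0.00°
|D| = √(200² + 200²) ≈ 282.84, ∠D ≈ 45.00°
|T| = 2 / 282.84 ≈ 0.0070711
Gain = 20 log₁₀(0.0070711) ≈ -43.01 dB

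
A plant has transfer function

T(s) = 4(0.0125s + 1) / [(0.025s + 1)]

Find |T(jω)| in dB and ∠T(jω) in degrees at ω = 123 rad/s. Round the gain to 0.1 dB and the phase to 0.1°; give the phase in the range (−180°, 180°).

7.1 dB, -15.0°

At ω = 123 rad/s:
zero (1 + j123·0.0125) = 1 + j1.5375 → |·| ≈ 1.8341, ∠ ≈ 56.96°
pole (1 + j123·0.025) = 1 + j3.075 → |·| ≈ 3.2335, ∠ ≈ 71.99°
|T| = 4 · 1.8341 / (3.2335) ≈ 2.2689
Gain = 20 log₁₀(2.2689) ≈ 7.12 dB
∠T = (56.96°) − (71.99°) = -15.03°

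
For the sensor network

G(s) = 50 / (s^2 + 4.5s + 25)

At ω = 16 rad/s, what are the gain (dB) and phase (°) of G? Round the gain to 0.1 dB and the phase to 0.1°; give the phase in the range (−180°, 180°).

-13.7 dB, -162.7°

At s = jω = j16:
quadratic: (j16)² + 4.5·j16 + 25 = -231 + j72 → |·| ≈ 241.96, ∠ ≈ 162.69°
|G| = 50 / 241.96 ≈ 0.20665
Gain = 20 log₁₀(0.20665) ≈ -13.70 dB
∠G = 0.00° − 162.69° = -162.69°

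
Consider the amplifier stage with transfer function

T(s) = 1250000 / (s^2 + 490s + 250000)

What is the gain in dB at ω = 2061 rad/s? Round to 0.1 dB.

-10.4 dB

At s = jω = j2061:
quadratic: (j2061)² + 490·j2061 + 250000 = -3997721 + j1009890 → |·| ≈ 4.1233e+06, ∠ ≈ 165.82°
|T| = 1250000 / 4.1233e+06 ≈ 0.30316
Gain = 20 log₁₀(0.30316) ≈ -10.37 dB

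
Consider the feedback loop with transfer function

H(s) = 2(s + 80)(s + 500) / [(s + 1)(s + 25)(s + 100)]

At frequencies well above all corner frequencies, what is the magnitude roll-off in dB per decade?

-20 dB/decade

Each pole contributes −20 dB/decade at high frequency; each zero contributes +20 dB/decade.
Net: 2 zero(s) − 3 pole(s) → -20 dB/decade.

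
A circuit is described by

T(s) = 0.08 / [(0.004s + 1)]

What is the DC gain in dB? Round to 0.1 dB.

T(0) = 0.08 · 1 / 1 = 0.08
20 log₁₀(0.08) ≈ -21.94 dB

-21.9 dB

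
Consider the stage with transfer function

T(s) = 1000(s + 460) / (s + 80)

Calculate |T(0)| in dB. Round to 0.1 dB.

75.2 dB

T(0) = 1000·460 / (80) = 5750
20 log₁₀(5750) ≈ 75.19 dB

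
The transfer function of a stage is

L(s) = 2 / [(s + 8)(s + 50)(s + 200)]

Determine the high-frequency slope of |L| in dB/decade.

-60 dB/decade

Each pole contributes −20 dB/decade at high frequency; each zero contributes +20 dB/decade.
Net: 0 zero(s) − 3 pole(s) → -60 dB/decade.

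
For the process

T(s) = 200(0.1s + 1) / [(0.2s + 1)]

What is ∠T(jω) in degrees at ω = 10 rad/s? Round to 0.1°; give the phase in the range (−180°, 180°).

At ω = 10 rad/s:
zero (1 + j10·0.1) = 1 + j1 → |·| ≈ 1.4142, ∠ ≈ 45.00°
pole (1 + j10·0.2) = 1 + j2 → |·| ≈ 2.2361, ∠ ≈ 63.43°
∠T = (45.00°) − (63.43°) = -18.43°

-18.4°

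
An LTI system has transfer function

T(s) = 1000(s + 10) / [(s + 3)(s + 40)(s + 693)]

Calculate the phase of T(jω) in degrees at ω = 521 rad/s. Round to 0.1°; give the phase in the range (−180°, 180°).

-123.3°

At s = jω = j521:
zero (s+10): 10 + j521 → |·| = √(10²+521²) = √271541 ≈ 521.1, ∠ = arctan(521/10) ≈ 88.90°
pole (s+3): 3 + j521 → |·| = √(3²+521²) = √271450 ≈ 521.01, ∠ = arctan(521/3) ≈ 89.67°
pole (s+40): 40 + j521 → |·| = √(40²+521²) = √273041 ≈ 522.53, ∠ = arctan(521/40) ≈ 85.61°
pole (s+693): 693 + j521 → |·| = √(693²+521²) = √751690 ≈ 867, ∠ = arctan(521/693) ≈ 36.94°
∠T = 88.90° − 212.22° = -123.32°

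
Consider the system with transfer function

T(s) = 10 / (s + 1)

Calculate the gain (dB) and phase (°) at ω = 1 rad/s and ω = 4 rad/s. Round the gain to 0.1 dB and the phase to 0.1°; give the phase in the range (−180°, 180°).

ω = 1: 17.0 dB, -45.0°; ω = 4: 7.7 dB, -76.0°

At s = jω = j1:
pole (s+1): 1 + j1 → |·| = √(1²+1²) = √2 ≈ 1.4142, ∠ = arctan(1/1) ≈ 45.00°
|T| = 10 / 1.4142 ≈ 7.0711
Gain = 20 log₁₀(7.0711) ≈ 16.99 dB
∠T = 0.00° − 45.00° = -45.00°

At s = jω = j4:
pole (s+1): 1 + j4 → |·| = √(1²+4²) = √17 ≈ 4.1231, ∠ = arctan(4/1) ≈ 75.96°
|T| = 10 / 4.1231 ≈ 2.4254
Gain = 20 log₁₀(2.4254) ≈ 7.70 dB
∠T = 0.00° − 75.96° = -75.96°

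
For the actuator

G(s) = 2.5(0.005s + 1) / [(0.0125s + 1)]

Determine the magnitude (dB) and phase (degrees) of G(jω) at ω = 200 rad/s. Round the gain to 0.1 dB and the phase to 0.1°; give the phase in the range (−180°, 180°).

At ω = 200 rad/s:
zero (1 + j200·0.005) = 1 + j1 → |·| ≈ 1.4142, ∠ ≈ 45.00°
pole (1 + j200·0.0125) = 1 + j2.5 → |·| ≈ 2.6926, ∠ ≈ 68.20°
|G| = 2.5 · 1.4142 / (2.6926) ≈ 1.313
Gain = 20 log₁₀(1.313) ≈ 2.37 dB
∠G = (45.00°) − (68.20°) = -23.20°

2.4 dB, -23.2°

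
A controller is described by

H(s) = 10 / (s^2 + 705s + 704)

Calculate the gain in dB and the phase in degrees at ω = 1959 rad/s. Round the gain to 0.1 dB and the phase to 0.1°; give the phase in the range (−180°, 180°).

-112.2 dB, -160.2°

Substitute s = j1959:
Numerator: 10 = 10 + j0
Denominator: (j1959)^2 + 705(j1959) + 704 = -3836977 + j1381095
|N| = √(10² + 0²) ≈ 10, ∠N ≈ 0.00°
|D| = √(3836977² + 1381095²) ≈ 4.078e+06, ∠D ≈ 160.20°
|H| = 10 / 4.078e+06 ≈ 2.4522e-06
Gain = 20 log₁₀(2.4522e-06) ≈ -112.21 dB
∠H = 0.00° − 160.20° = -160.20°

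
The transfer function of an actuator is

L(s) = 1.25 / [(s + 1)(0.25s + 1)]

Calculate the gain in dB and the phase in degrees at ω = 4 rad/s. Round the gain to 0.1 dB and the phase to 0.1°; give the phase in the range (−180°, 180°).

At ω = 4 rad/s:
pole (1 + j4·1) = 1 + j4 → |·| ≈ 4.1231, ∠ ≈ 75.96°
pole (1 + j4·0.25) = 1 + j1 → |·| ≈ 1.4142, ∠ ≈ 45.00°
|L| = 1.25 · 1 / (4.1231 · 1.4142) ≈ 0.21438
Gain = 20 log₁₀(0.21438) ≈ -13.38 dB
∠L = (0°) − (75.96° + 45.00°) = -120.96°

-13.4 dB, -121.0°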